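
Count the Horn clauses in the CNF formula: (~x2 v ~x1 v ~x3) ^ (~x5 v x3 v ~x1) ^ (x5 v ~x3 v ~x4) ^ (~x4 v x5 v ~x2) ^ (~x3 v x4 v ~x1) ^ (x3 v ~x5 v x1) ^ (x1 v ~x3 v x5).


A Horn clause has at most one positive literal.
Clause 1: 0 positive lit(s) -> Horn
Clause 2: 1 positive lit(s) -> Horn
Clause 3: 1 positive lit(s) -> Horn
Clause 4: 1 positive lit(s) -> Horn
Clause 5: 1 positive lit(s) -> Horn
Clause 6: 2 positive lit(s) -> not Horn
Clause 7: 2 positive lit(s) -> not Horn
Total Horn clauses = 5.

5


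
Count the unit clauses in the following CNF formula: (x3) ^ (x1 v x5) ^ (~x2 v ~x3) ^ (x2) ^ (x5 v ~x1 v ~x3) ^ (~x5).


A unit clause contains exactly one literal.
Unit clauses found: (x3), (x2), (~x5).
Count = 3.

3


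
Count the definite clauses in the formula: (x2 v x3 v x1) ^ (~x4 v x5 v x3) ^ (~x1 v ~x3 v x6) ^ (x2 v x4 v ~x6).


A definite clause has exactly one positive literal.
Clause 1: 3 positive -> not definite
Clause 2: 2 positive -> not definite
Clause 3: 1 positive -> definite
Clause 4: 2 positive -> not definite
Definite clause count = 1.

1


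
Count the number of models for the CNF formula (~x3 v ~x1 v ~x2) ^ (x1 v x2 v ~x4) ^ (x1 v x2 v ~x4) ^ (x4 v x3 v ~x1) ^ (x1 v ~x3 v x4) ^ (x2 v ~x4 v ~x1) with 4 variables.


Enumerate all 16 truth assignments over 4 variables.
Test each against every clause.
Satisfying assignments found: 6.

6


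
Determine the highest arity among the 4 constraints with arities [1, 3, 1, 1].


The arities are: 1, 3, 1, 1.
Scan for the maximum value.
Maximum arity = 3.

3


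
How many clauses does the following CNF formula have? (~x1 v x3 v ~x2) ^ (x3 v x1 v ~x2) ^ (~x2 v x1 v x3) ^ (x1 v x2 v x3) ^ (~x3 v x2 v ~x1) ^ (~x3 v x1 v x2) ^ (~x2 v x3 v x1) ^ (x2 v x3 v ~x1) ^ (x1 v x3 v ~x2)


Each group enclosed in parentheses joined by ^ is one clause.
Counting the conjuncts: 9 clauses.

9


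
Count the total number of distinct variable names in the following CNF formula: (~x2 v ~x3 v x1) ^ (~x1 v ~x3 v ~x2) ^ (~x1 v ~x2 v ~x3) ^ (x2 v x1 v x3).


Identify each distinct variable in the formula.
Variables found: x1, x2, x3.
Total distinct variables = 3.

3


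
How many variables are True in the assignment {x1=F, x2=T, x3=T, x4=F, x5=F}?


The weight is the number of variables assigned True.
True variables: x2, x3.
Weight = 2.

2


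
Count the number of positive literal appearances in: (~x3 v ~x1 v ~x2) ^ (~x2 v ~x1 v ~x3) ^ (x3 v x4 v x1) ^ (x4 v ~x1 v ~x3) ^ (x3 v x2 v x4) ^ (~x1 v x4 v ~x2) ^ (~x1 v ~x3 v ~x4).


Scan each clause for unnegated literals.
Clause 1: 0 positive; Clause 2: 0 positive; Clause 3: 3 positive; Clause 4: 1 positive; Clause 5: 3 positive; Clause 6: 1 positive; Clause 7: 0 positive.
Total positive literal occurrences = 8.

8


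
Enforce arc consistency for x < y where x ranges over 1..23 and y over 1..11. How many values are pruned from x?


For the constraint x < y, x needs a supporting value in y's domain.
x can be at most 10 (one less than y's maximum).
Valid x values from domain: 10 out of 23.
Pruned = 23 - 10 = 13.

13


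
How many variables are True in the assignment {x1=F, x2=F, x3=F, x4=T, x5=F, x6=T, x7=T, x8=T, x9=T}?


The weight is the number of variables assigned True.
True variables: x4, x6, x7, x8, x9.
Weight = 5.

5


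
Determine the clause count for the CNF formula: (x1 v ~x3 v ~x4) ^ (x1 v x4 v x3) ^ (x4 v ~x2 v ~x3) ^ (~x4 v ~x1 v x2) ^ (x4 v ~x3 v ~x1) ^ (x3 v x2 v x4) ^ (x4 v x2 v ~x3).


Each group enclosed in parentheses joined by ^ is one clause.
Counting the conjuncts: 7 clauses.

7


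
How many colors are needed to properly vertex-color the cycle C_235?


An odd cycle cannot be 2-colored: alternating two colors around the cycle returns to the start with a conflict.
Since 235 is odd, three colors are required (and three suffice).
Chromatic number = 3.

3


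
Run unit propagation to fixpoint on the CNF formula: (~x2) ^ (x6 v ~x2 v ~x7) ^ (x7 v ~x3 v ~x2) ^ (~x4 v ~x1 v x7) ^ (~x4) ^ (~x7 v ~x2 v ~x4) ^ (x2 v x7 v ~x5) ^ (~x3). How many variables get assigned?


Unit propagation repeatedly assigns the literal in any unit clause, then simplifies.
Assignments in order: x2 = F, x4 = F, x3 = F.
No further unit clauses remain.
Total variables assigned = 3.

3


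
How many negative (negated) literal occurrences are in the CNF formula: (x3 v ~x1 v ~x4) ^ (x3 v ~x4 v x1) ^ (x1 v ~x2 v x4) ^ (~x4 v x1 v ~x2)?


Scan each clause for negated literals.
Clause 1: 2 negative; Clause 2: 1 negative; Clause 3: 1 negative; Clause 4: 2 negative.
Total negative literal occurrences = 6.

6


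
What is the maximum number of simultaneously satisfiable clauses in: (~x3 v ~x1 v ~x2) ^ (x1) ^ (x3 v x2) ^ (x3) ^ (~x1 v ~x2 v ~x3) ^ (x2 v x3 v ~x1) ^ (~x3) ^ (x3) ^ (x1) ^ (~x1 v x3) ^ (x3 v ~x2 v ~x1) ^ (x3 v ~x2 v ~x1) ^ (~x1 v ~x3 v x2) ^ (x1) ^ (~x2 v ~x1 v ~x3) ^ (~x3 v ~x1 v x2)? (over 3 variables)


Enumerate all 8 truth assignments.
For each, count how many of the 16 clauses are satisfied.
The formula is not fully satisfiable, so the maximum is below 16.
Maximum simultaneously satisfiable clauses = 13.

13


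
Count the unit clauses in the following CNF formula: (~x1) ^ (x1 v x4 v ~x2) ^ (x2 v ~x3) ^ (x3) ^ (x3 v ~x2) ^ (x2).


A unit clause contains exactly one literal.
Unit clauses found: (~x1), (x3), (x2).
Count = 3.

3


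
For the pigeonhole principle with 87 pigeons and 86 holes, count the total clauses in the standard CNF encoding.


The PHP encoding has two parts:
1) At-least-one-hole clauses: 87 (one per pigeon, each with 86 literals).
2) At-most-one-pigeon-per-hole clauses: 86 holes * C(87,2) = 86 * 3741 = 321726.
Total clauses = 87 + 321726 = 321813.

321813


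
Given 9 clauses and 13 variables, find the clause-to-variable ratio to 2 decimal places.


Clause-to-variable ratio = clauses / variables.
9 / 13 = 0.69.

0.69


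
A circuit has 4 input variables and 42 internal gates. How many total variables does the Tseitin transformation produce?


The Tseitin transformation introduces one auxiliary variable per gate.
Total variables = inputs + gates = 4 + 42 = 46.

46


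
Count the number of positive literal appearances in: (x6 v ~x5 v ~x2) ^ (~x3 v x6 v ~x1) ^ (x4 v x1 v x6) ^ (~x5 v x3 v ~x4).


Scan each clause for unnegated literals.
Clause 1: 1 positive; Clause 2: 1 positive; Clause 3: 3 positive; Clause 4: 1 positive.
Total positive literal occurrences = 6.

6


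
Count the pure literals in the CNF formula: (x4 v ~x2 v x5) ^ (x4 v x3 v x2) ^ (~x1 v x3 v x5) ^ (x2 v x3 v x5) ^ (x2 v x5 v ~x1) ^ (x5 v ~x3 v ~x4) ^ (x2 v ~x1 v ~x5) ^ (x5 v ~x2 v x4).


A pure literal appears in only one polarity across all clauses.
Pure literals: x1 (negative only).
Count = 1.

1


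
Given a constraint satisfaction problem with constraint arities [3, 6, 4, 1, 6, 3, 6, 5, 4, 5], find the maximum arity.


The arities are: 3, 6, 4, 1, 6, 3, 6, 5, 4, 5.
Scan for the maximum value.
Maximum arity = 6.

6


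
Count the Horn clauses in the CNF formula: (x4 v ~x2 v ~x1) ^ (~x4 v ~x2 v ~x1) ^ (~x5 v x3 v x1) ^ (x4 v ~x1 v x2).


A Horn clause has at most one positive literal.
Clause 1: 1 positive lit(s) -> Horn
Clause 2: 0 positive lit(s) -> Horn
Clause 3: 2 positive lit(s) -> not Horn
Clause 4: 2 positive lit(s) -> not Horn
Total Horn clauses = 2.

2


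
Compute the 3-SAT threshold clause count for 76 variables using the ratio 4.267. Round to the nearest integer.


The 3-SAT phase transition occurs at approximately 4.267 clauses per variable.
m = 4.267 * 76 = 324.292.
Rounded to nearest integer: 324.

324


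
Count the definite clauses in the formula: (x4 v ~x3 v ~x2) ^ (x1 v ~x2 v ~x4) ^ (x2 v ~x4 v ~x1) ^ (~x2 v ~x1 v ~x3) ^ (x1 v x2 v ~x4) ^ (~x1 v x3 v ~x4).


A definite clause has exactly one positive literal.
Clause 1: 1 positive -> definite
Clause 2: 1 positive -> definite
Clause 3: 1 positive -> definite
Clause 4: 0 positive -> not definite
Clause 5: 2 positive -> not definite
Clause 6: 1 positive -> definite
Definite clause count = 4.

4


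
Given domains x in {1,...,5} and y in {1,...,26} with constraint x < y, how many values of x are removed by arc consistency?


For the constraint x < y, x needs a supporting value in y's domain.
x can be at most 25 (one less than y's maximum).
Valid x values from domain: 5 out of 5.
Pruned = 5 - 5 = 0.

0


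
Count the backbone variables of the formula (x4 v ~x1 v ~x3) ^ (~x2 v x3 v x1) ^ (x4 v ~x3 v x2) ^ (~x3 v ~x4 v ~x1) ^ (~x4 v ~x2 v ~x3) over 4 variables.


Find all satisfying assignments: 8 model(s).
Check which variables have the same value in every model.
No variable is fixed across all models.
Backbone size = 0.

0


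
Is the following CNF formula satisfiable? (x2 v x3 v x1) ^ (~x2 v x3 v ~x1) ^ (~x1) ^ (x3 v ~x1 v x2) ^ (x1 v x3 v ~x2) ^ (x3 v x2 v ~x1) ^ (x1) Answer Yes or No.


Check all 8 possible truth assignments.
Number of satisfying assignments found: 0.
The formula is unsatisfiable.

No


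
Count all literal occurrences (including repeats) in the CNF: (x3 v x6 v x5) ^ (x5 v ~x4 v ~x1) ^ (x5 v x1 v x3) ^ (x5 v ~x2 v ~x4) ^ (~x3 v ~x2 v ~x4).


Clause lengths: 3, 3, 3, 3, 3.
Sum = 3 + 3 + 3 + 3 + 3 = 15.

15


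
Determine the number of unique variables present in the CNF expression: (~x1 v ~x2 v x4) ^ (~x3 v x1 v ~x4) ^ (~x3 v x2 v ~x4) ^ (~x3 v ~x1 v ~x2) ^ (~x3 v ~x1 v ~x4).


Identify each distinct variable in the formula.
Variables found: x1, x2, x3, x4.
Total distinct variables = 4.

4


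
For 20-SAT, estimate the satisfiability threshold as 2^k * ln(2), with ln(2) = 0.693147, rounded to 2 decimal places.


Using the asymptotic formula: threshold ~ 2^k * ln(2).
2^20 = 1048576.
1048576 * 0.693147 = 726817.31.

726817.31


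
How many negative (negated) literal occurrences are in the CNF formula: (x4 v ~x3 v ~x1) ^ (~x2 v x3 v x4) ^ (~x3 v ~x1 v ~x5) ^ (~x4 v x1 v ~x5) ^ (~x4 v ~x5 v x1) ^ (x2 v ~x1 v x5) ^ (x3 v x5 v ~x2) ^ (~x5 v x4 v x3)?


Scan each clause for negated literals.
Clause 1: 2 negative; Clause 2: 1 negative; Clause 3: 3 negative; Clause 4: 2 negative; Clause 5: 2 negative; Clause 6: 1 negative; Clause 7: 1 negative; Clause 8: 1 negative.
Total negative literal occurrences = 13.

13


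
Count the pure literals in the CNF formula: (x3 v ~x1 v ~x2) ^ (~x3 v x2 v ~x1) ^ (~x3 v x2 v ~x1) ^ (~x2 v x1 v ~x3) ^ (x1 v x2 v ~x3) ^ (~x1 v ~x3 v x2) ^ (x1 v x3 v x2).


A pure literal appears in only one polarity across all clauses.
No pure literals found.
Count = 0.

0


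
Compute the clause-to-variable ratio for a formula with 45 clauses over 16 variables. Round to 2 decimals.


Clause-to-variable ratio = clauses / variables.
45 / 16 = 2.81.

2.81


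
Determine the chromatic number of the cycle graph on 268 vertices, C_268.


A cycle on an even number of vertices is bipartite: alternate two colors around the cycle.
Since 268 is even, two colors suffice, and at least two are needed because the graph has edges.
Chromatic number = 2.

2


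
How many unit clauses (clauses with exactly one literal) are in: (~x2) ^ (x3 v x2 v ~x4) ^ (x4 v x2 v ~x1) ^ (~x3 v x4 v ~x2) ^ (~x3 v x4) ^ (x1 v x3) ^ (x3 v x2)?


A unit clause contains exactly one literal.
Unit clauses found: (~x2).
Count = 1.

1


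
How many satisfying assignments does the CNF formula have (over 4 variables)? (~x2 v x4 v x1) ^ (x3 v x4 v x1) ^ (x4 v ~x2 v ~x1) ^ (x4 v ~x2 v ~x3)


Enumerate all 16 truth assignments over 4 variables.
Test each against every clause.
Satisfying assignments found: 11.

11


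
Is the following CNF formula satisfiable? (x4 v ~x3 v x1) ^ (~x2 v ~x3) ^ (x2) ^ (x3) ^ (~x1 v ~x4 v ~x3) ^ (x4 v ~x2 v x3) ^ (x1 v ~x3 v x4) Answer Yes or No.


Check all 16 possible truth assignments.
Number of satisfying assignments found: 0.
The formula is unsatisfiable.

No


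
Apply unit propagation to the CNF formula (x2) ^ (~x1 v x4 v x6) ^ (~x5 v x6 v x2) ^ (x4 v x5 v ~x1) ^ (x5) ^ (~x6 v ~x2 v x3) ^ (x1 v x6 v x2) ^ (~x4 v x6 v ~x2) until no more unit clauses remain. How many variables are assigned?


Unit propagation repeatedly assigns the literal in any unit clause, then simplifies.
Assignments in order: x2 = T, x5 = T.
No further unit clauses remain.
Total variables assigned = 2.

2


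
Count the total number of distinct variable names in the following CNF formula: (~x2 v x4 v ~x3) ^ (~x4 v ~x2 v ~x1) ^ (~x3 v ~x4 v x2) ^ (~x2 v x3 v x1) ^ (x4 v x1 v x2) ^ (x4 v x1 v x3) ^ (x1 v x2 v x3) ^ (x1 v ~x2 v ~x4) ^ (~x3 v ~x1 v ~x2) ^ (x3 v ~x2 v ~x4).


Identify each distinct variable in the formula.
Variables found: x1, x2, x3, x4.
Total distinct variables = 4.

4


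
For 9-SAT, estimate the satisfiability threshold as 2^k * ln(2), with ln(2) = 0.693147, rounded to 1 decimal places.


Using the asymptotic formula: threshold ~ 2^k * ln(2).
2^9 = 512.
512 * 0.693147 = 354.9.

354.9


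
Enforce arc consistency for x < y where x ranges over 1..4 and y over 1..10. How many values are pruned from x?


For the constraint x < y, x needs a supporting value in y's domain.
x can be at most 9 (one less than y's maximum).
Valid x values from domain: 4 out of 4.
Pruned = 4 - 4 = 0.

0


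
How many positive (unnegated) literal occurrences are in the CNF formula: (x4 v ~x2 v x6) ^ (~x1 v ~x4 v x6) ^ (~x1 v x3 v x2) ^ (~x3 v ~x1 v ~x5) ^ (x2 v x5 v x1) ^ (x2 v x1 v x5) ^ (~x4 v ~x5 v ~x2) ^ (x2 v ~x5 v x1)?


Scan each clause for unnegated literals.
Clause 1: 2 positive; Clause 2: 1 positive; Clause 3: 2 positive; Clause 4: 0 positive; Clause 5: 3 positive; Clause 6: 3 positive; Clause 7: 0 positive; Clause 8: 2 positive.
Total positive literal occurrences = 13.

13


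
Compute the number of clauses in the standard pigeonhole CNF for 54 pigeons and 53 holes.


The PHP encoding has two parts:
1) At-least-one-hole clauses: 54 (one per pigeon, each with 53 literals).
2) At-most-one-pigeon-per-hole clauses: 53 holes * C(54,2) = 53 * 1431 = 75843.
Total clauses = 54 + 75843 = 75897.

75897


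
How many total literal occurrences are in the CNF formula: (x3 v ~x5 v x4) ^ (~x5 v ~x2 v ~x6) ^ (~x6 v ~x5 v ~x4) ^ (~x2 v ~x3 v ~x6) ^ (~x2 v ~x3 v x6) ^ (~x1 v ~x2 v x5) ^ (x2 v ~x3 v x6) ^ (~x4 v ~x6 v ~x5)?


Clause lengths: 3, 3, 3, 3, 3, 3, 3, 3.
Sum = 3 + 3 + 3 + 3 + 3 + 3 + 3 + 3 = 24.

24


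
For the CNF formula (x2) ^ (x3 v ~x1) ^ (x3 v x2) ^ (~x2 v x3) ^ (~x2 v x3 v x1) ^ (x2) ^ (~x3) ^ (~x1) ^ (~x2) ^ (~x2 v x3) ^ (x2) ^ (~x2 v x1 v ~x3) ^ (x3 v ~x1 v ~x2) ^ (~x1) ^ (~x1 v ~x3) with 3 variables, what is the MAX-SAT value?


Enumerate all 8 truth assignments.
For each, count how many of the 15 clauses are satisfied.
The formula is not fully satisfiable, so the maximum is below 15.
Maximum simultaneously satisfiable clauses = 12.

12


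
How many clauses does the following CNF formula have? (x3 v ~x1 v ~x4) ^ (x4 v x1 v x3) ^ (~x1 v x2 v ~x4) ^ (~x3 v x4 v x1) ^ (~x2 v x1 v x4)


Each group enclosed in parentheses joined by ^ is one clause.
Counting the conjuncts: 5 clauses.

5


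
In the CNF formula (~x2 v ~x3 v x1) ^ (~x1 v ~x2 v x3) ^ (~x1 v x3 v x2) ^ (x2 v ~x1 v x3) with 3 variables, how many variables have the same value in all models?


Find all satisfying assignments: 5 model(s).
Check which variables have the same value in every model.
No variable is fixed across all models.
Backbone size = 0.

0


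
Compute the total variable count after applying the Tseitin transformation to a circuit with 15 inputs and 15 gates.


The Tseitin transformation introduces one auxiliary variable per gate.
Total variables = inputs + gates = 15 + 15 = 30.

30


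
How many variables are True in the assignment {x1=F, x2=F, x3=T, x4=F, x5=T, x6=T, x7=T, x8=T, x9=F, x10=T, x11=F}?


The weight is the number of variables assigned True.
True variables: x3, x5, x6, x7, x8, x10.
Weight = 6.

6


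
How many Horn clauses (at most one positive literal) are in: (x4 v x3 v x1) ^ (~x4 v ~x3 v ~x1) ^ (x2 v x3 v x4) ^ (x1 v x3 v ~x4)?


A Horn clause has at most one positive literal.
Clause 1: 3 positive lit(s) -> not Horn
Clause 2: 0 positive lit(s) -> Horn
Clause 3: 3 positive lit(s) -> not Horn
Clause 4: 2 positive lit(s) -> not Horn
Total Horn clauses = 1.

1


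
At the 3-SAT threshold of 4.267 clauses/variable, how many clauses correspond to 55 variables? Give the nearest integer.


The 3-SAT phase transition occurs at approximately 4.267 clauses per variable.
m = 4.267 * 55 = 234.685.
Rounded to nearest integer: 235.

235


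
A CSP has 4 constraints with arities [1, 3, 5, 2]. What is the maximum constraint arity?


The arities are: 1, 3, 5, 2.
Scan for the maximum value.
Maximum arity = 5.

5


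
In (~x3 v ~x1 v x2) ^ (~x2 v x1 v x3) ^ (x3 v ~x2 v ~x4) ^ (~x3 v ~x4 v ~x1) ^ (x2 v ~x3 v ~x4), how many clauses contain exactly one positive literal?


A definite clause has exactly one positive literal.
Clause 1: 1 positive -> definite
Clause 2: 2 positive -> not definite
Clause 3: 1 positive -> definite
Clause 4: 0 positive -> not definite
Clause 5: 1 positive -> definite
Definite clause count = 3.

3


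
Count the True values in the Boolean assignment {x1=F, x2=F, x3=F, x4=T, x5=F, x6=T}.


The weight is the number of variables assigned True.
True variables: x4, x6.
Weight = 2.

2


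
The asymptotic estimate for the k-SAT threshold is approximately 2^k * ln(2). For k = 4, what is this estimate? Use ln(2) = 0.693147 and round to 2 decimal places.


Using the asymptotic formula: threshold ~ 2^k * ln(2).
2^4 = 16.
16 * 0.693147 = 11.09.

11.09


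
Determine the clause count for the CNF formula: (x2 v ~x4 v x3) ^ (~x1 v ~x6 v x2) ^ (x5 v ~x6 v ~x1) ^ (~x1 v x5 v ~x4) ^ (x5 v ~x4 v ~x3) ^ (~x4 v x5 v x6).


Each group enclosed in parentheses joined by ^ is one clause.
Counting the conjuncts: 6 clauses.

6


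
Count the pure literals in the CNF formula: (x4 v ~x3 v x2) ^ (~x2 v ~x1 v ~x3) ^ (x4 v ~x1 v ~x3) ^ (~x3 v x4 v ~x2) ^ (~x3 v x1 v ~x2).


A pure literal appears in only one polarity across all clauses.
Pure literals: x3 (negative only), x4 (positive only).
Count = 2.

2


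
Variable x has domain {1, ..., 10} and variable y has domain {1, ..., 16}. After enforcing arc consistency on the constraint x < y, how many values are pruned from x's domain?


For the constraint x < y, x needs a supporting value in y's domain.
x can be at most 15 (one less than y's maximum).
Valid x values from domain: 10 out of 10.
Pruned = 10 - 10 = 0.

0


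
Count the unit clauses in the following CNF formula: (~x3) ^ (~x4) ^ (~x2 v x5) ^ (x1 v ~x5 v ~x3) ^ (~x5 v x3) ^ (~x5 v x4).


A unit clause contains exactly one literal.
Unit clauses found: (~x3), (~x4).
Count = 2.

2


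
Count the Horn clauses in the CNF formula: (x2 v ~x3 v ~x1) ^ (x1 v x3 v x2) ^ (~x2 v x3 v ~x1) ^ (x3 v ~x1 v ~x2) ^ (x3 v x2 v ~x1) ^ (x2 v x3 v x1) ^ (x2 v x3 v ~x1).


A Horn clause has at most one positive literal.
Clause 1: 1 positive lit(s) -> Horn
Clause 2: 3 positive lit(s) -> not Horn
Clause 3: 1 positive lit(s) -> Horn
Clause 4: 1 positive lit(s) -> Horn
Clause 5: 2 positive lit(s) -> not Horn
Clause 6: 3 positive lit(s) -> not Horn
Clause 7: 2 positive lit(s) -> not Horn
Total Horn clauses = 3.

3


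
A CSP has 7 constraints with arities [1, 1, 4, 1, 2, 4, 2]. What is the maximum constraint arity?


The arities are: 1, 1, 4, 1, 2, 4, 2.
Scan for the maximum value.
Maximum arity = 4.

4


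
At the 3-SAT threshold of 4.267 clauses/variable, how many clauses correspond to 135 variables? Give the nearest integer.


The 3-SAT phase transition occurs at approximately 4.267 clauses per variable.
m = 4.267 * 135 = 576.045.
Rounded to nearest integer: 576.

576


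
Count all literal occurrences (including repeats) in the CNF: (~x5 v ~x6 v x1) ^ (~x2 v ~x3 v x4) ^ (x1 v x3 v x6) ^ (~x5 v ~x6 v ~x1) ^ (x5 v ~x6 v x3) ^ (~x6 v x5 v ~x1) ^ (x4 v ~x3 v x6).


Clause lengths: 3, 3, 3, 3, 3, 3, 3.
Sum = 3 + 3 + 3 + 3 + 3 + 3 + 3 = 21.

21


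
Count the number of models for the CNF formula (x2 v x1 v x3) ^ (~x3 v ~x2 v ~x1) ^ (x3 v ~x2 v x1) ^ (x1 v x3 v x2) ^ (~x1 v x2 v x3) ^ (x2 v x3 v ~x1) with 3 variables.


Enumerate all 8 truth assignments over 3 variables.
Test each against every clause.
Satisfying assignments found: 4.

4


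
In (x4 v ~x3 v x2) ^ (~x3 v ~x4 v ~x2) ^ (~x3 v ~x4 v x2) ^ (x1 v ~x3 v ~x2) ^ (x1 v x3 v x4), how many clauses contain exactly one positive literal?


A definite clause has exactly one positive literal.
Clause 1: 2 positive -> not definite
Clause 2: 0 positive -> not definite
Clause 3: 1 positive -> definite
Clause 4: 1 positive -> definite
Clause 5: 3 positive -> not definite
Definite clause count = 2.

2


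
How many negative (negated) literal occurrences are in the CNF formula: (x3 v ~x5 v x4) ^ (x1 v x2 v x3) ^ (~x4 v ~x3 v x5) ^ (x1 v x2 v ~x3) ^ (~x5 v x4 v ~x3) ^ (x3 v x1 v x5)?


Scan each clause for negated literals.
Clause 1: 1 negative; Clause 2: 0 negative; Clause 3: 2 negative; Clause 4: 1 negative; Clause 5: 2 negative; Clause 6: 0 negative.
Total negative literal occurrences = 6.

6


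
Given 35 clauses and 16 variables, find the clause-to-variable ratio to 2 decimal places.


Clause-to-variable ratio = clauses / variables.
35 / 16 = 2.19.

2.19


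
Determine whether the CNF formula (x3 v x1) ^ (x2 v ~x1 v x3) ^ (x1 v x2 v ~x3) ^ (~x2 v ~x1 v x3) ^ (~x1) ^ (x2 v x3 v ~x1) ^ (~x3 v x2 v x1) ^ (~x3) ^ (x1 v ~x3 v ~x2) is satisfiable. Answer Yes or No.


Check all 8 possible truth assignments.
Number of satisfying assignments found: 0.
The formula is unsatisfiable.

No


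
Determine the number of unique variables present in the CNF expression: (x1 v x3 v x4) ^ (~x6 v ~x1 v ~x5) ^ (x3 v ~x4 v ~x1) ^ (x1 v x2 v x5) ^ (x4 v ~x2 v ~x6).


Identify each distinct variable in the formula.
Variables found: x1, x2, x3, x4, x5, x6.
Total distinct variables = 6.

6


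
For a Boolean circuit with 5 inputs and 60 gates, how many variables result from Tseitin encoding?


The Tseitin transformation introduces one auxiliary variable per gate.
Total variables = inputs + gates = 5 + 60 = 65.

65


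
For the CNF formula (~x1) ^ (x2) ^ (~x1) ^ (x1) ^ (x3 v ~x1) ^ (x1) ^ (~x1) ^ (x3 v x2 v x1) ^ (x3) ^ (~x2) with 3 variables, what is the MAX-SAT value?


Enumerate all 8 truth assignments.
For each, count how many of the 10 clauses are satisfied.
The formula is not fully satisfiable, so the maximum is below 10.
Maximum simultaneously satisfiable clauses = 7.

7


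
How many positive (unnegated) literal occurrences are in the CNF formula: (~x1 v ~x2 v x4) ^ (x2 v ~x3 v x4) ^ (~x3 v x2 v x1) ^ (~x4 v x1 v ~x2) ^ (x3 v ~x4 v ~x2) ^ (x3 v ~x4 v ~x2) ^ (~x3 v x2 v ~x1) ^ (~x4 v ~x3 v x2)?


Scan each clause for unnegated literals.
Clause 1: 1 positive; Clause 2: 2 positive; Clause 3: 2 positive; Clause 4: 1 positive; Clause 5: 1 positive; Clause 6: 1 positive; Clause 7: 1 positive; Clause 8: 1 positive.
Total positive literal occurrences = 10.

10


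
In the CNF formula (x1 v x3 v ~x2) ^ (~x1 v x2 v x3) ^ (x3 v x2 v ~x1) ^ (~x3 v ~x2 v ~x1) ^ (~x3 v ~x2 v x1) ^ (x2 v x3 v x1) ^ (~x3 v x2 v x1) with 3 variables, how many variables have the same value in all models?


Find all satisfying assignments: 2 model(s).
Check which variables have the same value in every model.
Fixed variables: x1=T.
Backbone size = 1.

1


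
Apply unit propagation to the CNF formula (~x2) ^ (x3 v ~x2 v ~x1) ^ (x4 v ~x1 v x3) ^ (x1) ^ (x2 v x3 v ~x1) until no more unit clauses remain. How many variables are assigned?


Unit propagation repeatedly assigns the literal in any unit clause, then simplifies.
Assignments in order: x2 = F, x1 = T, x3 = T.
No further unit clauses remain.
Total variables assigned = 3.

3


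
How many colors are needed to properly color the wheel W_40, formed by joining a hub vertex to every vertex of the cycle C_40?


W_40 consists of the cycle C_40 together with a hub vertex adjacent to every cycle vertex.
The cycle C_40 needs 2 colors (even cycle -> 2).
The hub is adjacent to every cycle vertex, so it must receive a new color distinct from all of them.
Chromatic number = 2 + 1 = 3.

3


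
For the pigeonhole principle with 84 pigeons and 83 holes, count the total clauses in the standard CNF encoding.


The PHP encoding has two parts:
1) At-least-one-hole clauses: 84 (one per pigeon, each with 83 literals).
2) At-most-one-pigeon-per-hole clauses: 83 holes * C(84,2) = 83 * 3486 = 289338.
Total clauses = 84 + 289338 = 289422.

289422


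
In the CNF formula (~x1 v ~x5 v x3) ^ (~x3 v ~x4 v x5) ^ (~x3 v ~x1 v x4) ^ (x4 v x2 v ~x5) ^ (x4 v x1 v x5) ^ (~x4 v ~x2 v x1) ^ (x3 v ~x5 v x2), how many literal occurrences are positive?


Scan each clause for unnegated literals.
Clause 1: 1 positive; Clause 2: 1 positive; Clause 3: 1 positive; Clause 4: 2 positive; Clause 5: 3 positive; Clause 6: 1 positive; Clause 7: 2 positive.
Total positive literal occurrences = 11.

11


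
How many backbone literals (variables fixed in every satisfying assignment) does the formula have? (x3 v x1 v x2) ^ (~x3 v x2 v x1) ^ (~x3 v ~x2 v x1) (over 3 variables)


Find all satisfying assignments: 5 model(s).
Check which variables have the same value in every model.
No variable is fixed across all models.
Backbone size = 0.

0


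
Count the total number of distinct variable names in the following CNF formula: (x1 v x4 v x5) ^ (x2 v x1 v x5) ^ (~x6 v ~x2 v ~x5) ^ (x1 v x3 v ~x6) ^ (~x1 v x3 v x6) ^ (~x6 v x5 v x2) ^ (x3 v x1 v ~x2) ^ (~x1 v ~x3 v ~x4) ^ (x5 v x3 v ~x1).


Identify each distinct variable in the formula.
Variables found: x1, x2, x3, x4, x5, x6.
Total distinct variables = 6.

6


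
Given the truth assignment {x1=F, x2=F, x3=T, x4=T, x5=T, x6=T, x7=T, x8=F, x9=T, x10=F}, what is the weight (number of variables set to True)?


The weight is the number of variables assigned True.
True variables: x3, x4, x5, x6, x7, x9.
Weight = 6.

6


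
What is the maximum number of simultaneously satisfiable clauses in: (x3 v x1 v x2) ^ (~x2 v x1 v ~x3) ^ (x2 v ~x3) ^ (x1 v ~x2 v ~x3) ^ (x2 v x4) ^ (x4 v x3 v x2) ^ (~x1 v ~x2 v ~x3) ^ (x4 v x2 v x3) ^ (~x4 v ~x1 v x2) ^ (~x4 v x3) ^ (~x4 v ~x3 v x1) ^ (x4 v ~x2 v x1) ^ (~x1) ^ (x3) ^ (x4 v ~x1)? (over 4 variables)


Enumerate all 16 truth assignments.
For each, count how many of the 15 clauses are satisfied.
The formula is not fully satisfiable, so the maximum is below 15.
Maximum simultaneously satisfiable clauses = 13.

13


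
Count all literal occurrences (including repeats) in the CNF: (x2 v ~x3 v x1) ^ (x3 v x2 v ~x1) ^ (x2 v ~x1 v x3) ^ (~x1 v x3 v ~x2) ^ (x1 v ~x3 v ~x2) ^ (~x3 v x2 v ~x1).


Clause lengths: 3, 3, 3, 3, 3, 3.
Sum = 3 + 3 + 3 + 3 + 3 + 3 = 18.

18


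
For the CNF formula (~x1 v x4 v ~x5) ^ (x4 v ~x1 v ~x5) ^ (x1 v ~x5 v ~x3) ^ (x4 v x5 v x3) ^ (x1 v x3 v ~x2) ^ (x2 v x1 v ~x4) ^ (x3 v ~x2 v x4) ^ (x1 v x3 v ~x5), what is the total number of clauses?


Each group enclosed in parentheses joined by ^ is one clause.
Counting the conjuncts: 8 clauses.

8


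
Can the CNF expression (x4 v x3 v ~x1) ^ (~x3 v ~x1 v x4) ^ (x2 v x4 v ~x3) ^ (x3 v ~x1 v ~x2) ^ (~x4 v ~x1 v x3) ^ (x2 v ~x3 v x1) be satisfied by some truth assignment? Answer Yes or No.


Check all 16 possible truth assignments.
Number of satisfying assignments found: 8.
The formula is satisfiable.

Yes


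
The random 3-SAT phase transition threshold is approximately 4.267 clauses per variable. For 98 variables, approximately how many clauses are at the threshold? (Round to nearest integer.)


The 3-SAT phase transition occurs at approximately 4.267 clauses per variable.
m = 4.267 * 98 = 418.166.
Rounded to nearest integer: 418.

418


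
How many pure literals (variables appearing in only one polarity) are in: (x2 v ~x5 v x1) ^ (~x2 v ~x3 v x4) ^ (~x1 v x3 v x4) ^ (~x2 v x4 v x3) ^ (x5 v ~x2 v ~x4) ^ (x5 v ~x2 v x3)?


A pure literal appears in only one polarity across all clauses.
No pure literals found.
Count = 0.

0


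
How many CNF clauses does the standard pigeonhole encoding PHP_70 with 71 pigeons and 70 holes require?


The PHP encoding has two parts:
1) At-least-one-hole clauses: 71 (one per pigeon, each with 70 literals).
2) At-most-one-pigeon-per-hole clauses: 70 holes * C(71,2) = 70 * 2485 = 173950.
Total clauses = 71 + 173950 = 174021.

174021


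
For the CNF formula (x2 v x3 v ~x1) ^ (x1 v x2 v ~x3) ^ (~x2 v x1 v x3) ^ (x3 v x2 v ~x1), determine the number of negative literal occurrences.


Scan each clause for negated literals.
Clause 1: 1 negative; Clause 2: 1 negative; Clause 3: 1 negative; Clause 4: 1 negative.
Total negative literal occurrences = 4.

4


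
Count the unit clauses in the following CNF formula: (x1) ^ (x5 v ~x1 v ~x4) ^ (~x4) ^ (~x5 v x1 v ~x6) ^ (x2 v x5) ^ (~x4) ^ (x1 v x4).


A unit clause contains exactly one literal.
Unit clauses found: (x1), (~x4), (~x4).
Count = 3.

3


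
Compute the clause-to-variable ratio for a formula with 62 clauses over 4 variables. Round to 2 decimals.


Clause-to-variable ratio = clauses / variables.
62 / 4 = 15.5.

15.5


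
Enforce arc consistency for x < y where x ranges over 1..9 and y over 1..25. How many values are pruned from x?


For the constraint x < y, x needs a supporting value in y's domain.
x can be at most 24 (one less than y's maximum).
Valid x values from domain: 9 out of 9.
Pruned = 9 - 9 = 0.

0


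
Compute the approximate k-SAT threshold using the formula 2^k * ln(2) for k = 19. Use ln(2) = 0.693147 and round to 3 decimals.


Using the asymptotic formula: threshold ~ 2^k * ln(2).
2^19 = 524288.
524288 * 0.693147 = 363408.654.

363408.654


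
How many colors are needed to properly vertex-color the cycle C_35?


An odd cycle cannot be 2-colored: alternating two colors around the cycle returns to the start with a conflict.
Since 35 is odd, three colors are required (and three suffice).
Chromatic number = 3.

3


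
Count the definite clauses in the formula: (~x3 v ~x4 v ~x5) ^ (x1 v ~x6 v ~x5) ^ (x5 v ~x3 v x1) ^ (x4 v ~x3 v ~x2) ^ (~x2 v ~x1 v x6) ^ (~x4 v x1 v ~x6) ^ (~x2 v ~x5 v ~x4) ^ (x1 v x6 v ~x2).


A definite clause has exactly one positive literal.
Clause 1: 0 positive -> not definite
Clause 2: 1 positive -> definite
Clause 3: 2 positive -> not definite
Clause 4: 1 positive -> definite
Clause 5: 1 positive -> definite
Clause 6: 1 positive -> definite
Clause 7: 0 positive -> not definite
Clause 8: 2 positive -> not definite
Definite clause count = 4.

4


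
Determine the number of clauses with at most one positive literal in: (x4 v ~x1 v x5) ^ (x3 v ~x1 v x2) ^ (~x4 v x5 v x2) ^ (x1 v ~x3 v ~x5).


A Horn clause has at most one positive literal.
Clause 1: 2 positive lit(s) -> not Horn
Clause 2: 2 positive lit(s) -> not Horn
Clause 3: 2 positive lit(s) -> not Horn
Clause 4: 1 positive lit(s) -> Horn
Total Horn clauses = 1.

1


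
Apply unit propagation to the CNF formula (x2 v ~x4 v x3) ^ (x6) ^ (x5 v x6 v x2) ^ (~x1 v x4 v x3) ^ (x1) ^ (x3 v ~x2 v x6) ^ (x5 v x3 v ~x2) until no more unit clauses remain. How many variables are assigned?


Unit propagation repeatedly assigns the literal in any unit clause, then simplifies.
Assignments in order: x6 = T, x1 = T.
No further unit clauses remain.
Total variables assigned = 2.

2


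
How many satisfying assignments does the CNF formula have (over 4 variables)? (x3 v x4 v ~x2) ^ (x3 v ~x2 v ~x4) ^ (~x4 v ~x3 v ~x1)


Enumerate all 16 truth assignments over 4 variables.
Test each against every clause.
Satisfying assignments found: 10.

10


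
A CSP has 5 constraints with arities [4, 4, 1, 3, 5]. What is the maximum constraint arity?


The arities are: 4, 4, 1, 3, 5.
Scan for the maximum value.
Maximum arity = 5.

5


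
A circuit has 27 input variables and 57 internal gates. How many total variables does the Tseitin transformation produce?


The Tseitin transformation introduces one auxiliary variable per gate.
Total variables = inputs + gates = 27 + 57 = 84.

84


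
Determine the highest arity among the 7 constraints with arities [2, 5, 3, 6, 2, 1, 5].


The arities are: 2, 5, 3, 6, 2, 1, 5.
Scan for the maximum value.
Maximum arity = 6.

6


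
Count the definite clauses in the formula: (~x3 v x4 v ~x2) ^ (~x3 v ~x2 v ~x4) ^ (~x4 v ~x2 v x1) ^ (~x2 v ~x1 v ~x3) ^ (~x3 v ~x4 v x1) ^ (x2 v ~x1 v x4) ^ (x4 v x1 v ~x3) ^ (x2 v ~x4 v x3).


A definite clause has exactly one positive literal.
Clause 1: 1 positive -> definite
Clause 2: 0 positive -> not definite
Clause 3: 1 positive -> definite
Clause 4: 0 positive -> not definite
Clause 5: 1 positive -> definite
Clause 6: 2 positive -> not definite
Clause 7: 2 positive -> not definite
Clause 8: 2 positive -> not definite
Definite clause count = 3.

3


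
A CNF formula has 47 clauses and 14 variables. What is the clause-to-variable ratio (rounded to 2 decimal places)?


Clause-to-variable ratio = clauses / variables.
47 / 14 = 3.36.

3.36


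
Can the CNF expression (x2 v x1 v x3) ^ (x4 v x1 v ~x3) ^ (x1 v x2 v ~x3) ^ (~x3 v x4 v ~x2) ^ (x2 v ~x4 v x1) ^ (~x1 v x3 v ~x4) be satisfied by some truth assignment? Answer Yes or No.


Check all 16 possible truth assignments.
Number of satisfying assignments found: 8.
The formula is satisfiable.

Yes


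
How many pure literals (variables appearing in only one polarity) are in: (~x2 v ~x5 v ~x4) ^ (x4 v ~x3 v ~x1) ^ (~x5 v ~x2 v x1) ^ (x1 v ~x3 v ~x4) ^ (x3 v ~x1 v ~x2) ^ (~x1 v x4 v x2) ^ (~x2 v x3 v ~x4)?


A pure literal appears in only one polarity across all clauses.
Pure literals: x5 (negative only).
Count = 1.

1


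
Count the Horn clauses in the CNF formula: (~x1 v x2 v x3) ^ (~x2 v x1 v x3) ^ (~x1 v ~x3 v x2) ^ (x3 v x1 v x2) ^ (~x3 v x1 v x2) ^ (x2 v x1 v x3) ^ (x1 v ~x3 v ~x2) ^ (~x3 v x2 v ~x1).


A Horn clause has at most one positive literal.
Clause 1: 2 positive lit(s) -> not Horn
Clause 2: 2 positive lit(s) -> not Horn
Clause 3: 1 positive lit(s) -> Horn
Clause 4: 3 positive lit(s) -> not Horn
Clause 5: 2 positive lit(s) -> not Horn
Clause 6: 3 positive lit(s) -> not Horn
Clause 7: 1 positive lit(s) -> Horn
Clause 8: 1 positive lit(s) -> Horn
Total Horn clauses = 3.

3


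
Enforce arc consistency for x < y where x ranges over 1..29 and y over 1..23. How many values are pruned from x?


For the constraint x < y, x needs a supporting value in y's domain.
x can be at most 22 (one less than y's maximum).
Valid x values from domain: 22 out of 29.
Pruned = 29 - 22 = 7.

7


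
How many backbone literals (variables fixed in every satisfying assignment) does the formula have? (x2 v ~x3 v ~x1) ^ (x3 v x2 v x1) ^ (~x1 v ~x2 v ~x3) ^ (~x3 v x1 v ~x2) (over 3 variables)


Find all satisfying assignments: 4 model(s).
Check which variables have the same value in every model.
No variable is fixed across all models.
Backbone size = 0.

0


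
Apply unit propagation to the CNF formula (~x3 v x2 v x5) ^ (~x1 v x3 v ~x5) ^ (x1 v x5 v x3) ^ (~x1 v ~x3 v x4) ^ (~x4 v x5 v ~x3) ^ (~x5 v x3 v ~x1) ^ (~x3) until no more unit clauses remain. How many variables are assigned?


Unit propagation repeatedly assigns the literal in any unit clause, then simplifies.
Assignments in order: x3 = F.
No further unit clauses remain.
Total variables assigned = 1.

1


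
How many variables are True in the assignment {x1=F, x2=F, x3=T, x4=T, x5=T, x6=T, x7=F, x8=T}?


The weight is the number of variables assigned True.
True variables: x3, x4, x5, x6, x8.
Weight = 5.

5


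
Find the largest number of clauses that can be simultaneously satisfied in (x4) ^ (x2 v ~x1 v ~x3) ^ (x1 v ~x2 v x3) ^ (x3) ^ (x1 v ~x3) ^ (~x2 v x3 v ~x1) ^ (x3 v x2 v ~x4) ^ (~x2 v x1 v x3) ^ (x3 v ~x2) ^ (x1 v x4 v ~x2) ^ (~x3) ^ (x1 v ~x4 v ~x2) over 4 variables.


Enumerate all 16 truth assignments.
For each, count how many of the 12 clauses are satisfied.
The formula is not fully satisfiable, so the maximum is below 12.
Maximum simultaneously satisfiable clauses = 11.

11


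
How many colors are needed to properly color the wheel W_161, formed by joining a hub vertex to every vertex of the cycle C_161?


W_161 consists of the cycle C_161 together with a hub vertex adjacent to every cycle vertex.
The cycle C_161 needs 3 colors (odd cycle -> 3).
The hub is adjacent to every cycle vertex, so it must receive a new color distinct from all of them.
Chromatic number = 3 + 1 = 4.

4


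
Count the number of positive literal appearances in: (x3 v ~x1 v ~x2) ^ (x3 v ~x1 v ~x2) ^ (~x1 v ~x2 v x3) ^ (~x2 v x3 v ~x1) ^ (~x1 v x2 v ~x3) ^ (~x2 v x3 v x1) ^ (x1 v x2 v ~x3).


Scan each clause for unnegated literals.
Clause 1: 1 positive; Clause 2: 1 positive; Clause 3: 1 positive; Clause 4: 1 positive; Clause 5: 1 positive; Clause 6: 2 positive; Clause 7: 2 positive.
Total positive literal occurrences = 9.

9


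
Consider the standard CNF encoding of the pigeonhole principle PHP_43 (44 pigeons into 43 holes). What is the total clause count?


The PHP encoding has two parts:
1) At-least-one-hole clauses: 44 (one per pigeon, each with 43 literals).
2) At-most-one-pigeon-per-hole clauses: 43 holes * C(44,2) = 43 * 946 = 40678.
Total clauses = 44 + 40678 = 40722.

40722


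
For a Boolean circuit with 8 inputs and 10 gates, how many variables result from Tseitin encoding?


The Tseitin transformation introduces one auxiliary variable per gate.
Total variables = inputs + gates = 8 + 10 = 18.

18


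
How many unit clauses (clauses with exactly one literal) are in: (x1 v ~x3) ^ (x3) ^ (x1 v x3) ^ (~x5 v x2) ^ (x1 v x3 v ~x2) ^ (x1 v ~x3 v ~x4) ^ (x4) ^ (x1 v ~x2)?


A unit clause contains exactly one literal.
Unit clauses found: (x3), (x4).
Count = 2.

2


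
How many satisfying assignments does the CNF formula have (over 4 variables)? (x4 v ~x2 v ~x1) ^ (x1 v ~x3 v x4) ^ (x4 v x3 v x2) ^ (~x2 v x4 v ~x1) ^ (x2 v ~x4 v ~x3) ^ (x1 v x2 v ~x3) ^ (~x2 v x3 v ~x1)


Enumerate all 16 truth assignments over 4 variables.
Test each against every clause.
Satisfying assignments found: 7.

7


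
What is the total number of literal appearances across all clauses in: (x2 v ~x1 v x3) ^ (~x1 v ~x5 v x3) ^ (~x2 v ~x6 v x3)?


Clause lengths: 3, 3, 3.
Sum = 3 + 3 + 3 = 9.

9


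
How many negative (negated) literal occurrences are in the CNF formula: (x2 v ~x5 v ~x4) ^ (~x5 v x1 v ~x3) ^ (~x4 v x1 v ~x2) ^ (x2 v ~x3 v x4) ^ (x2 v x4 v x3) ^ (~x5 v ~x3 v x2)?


Scan each clause for negated literals.
Clause 1: 2 negative; Clause 2: 2 negative; Clause 3: 2 negative; Clause 4: 1 negative; Clause 5: 0 negative; Clause 6: 2 negative.
Total negative literal occurrences = 9.

9


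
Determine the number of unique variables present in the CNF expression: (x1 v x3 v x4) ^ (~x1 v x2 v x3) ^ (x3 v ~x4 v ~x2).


Identify each distinct variable in the formula.
Variables found: x1, x2, x3, x4.
Total distinct variables = 4.

4


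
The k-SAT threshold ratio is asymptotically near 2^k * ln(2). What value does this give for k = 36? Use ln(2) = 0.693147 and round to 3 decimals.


Using the asymptotic formula: threshold ~ 2^k * ln(2).
2^36 = 68719476736.
68719476736 * 0.693147 = 47632699141.128.

47632699141.128


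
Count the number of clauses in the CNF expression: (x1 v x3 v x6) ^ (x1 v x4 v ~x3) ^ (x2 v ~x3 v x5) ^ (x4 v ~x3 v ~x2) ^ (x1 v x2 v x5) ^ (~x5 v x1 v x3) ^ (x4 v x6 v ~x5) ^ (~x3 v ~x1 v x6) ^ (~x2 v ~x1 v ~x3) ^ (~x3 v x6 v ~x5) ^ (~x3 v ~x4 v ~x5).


Each group enclosed in parentheses joined by ^ is one clause.
Counting the conjuncts: 11 clauses.

11


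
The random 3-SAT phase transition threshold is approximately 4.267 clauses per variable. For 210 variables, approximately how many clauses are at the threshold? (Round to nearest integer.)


The 3-SAT phase transition occurs at approximately 4.267 clauses per variable.
m = 4.267 * 210 = 896.07.
Rounded to nearest integer: 896.

896
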